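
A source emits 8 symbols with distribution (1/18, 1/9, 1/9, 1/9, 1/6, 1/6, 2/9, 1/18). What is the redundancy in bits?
0.1362 bits

Redundancy measures how far a source is from maximum entropy:
R = H_max - H(X)

Maximum entropy for 8 symbols: H_max = log_2(8) = 3.0000 bits
Actual entropy: H(X) = 2.8638 bits
Redundancy: R = 3.0000 - 2.8638 = 0.1362 bits

This redundancy represents potential for compression: the source could be compressed by 0.1362 bits per symbol.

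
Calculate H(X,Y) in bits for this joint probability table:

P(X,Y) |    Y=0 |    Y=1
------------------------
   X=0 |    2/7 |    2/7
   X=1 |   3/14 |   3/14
1.9852 bits

Joint entropy is H(X,Y) = -Σ_{x,y} p(x,y) log p(x,y).

Summing over all non-zero entries:
H(X,Y) = -[2/7·log_2(2/7) + 2/7·log_2(2/7) + 3/14·log_2(3/14) + 3/14·log_2(3/14)]
H(X,Y) = 1.9852 bits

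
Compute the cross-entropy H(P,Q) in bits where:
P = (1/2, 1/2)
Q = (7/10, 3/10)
1.1258 bits

Cross-entropy: H(P,Q) = -Σ p(x) log q(x)

Alternatively: H(P,Q) = H(P) + D_KL(P||Q)
H(P) = 1.0000 bits
D_KL(P||Q) = 0.1258 bits

H(P,Q) = 1.0000 + 0.1258 = 1.1258 bits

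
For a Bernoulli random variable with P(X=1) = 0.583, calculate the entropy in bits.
0.9800 bits

The binary entropy function is:
H(p) = -p log(p) - (1-p) log(1-p)

H(0.583) = -0.583 × log_2(0.583) - 0.417 × log_2(0.417)
H(0.583) = 0.9800 bits

Note: Binary entropy is maximized at p=0.5 (H=1 bit) and minimized at p=0 or p=1 (H=0).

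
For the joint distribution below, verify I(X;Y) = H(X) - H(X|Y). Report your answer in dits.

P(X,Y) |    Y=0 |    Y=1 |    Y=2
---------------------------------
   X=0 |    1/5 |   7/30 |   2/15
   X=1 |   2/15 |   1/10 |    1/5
I(X;Y) = 0.0139 dits

Mutual information has multiple equivalent forms:
- I(X;Y) = H(X) - H(X|Y)
- I(X;Y) = H(Y) - H(Y|X)
- I(X;Y) = H(X) + H(Y) - H(X,Y)

Computing all quantities:
H(X) = 0.2972, H(Y) = 0.4771, H(X,Y) = 0.7604
H(X|Y) = 0.2833, H(Y|X) = 0.4633

Verification:
H(X) - H(X|Y) = 0.2972 - 0.2833 = 0.0139
H(Y) - H(Y|X) = 0.4771 - 0.4633 = 0.0139
H(X) + H(Y) - H(X,Y) = 0.2972 + 0.4771 - 0.7604 = 0.0139

All forms give I(X;Y) = 0.0139 dits. ✓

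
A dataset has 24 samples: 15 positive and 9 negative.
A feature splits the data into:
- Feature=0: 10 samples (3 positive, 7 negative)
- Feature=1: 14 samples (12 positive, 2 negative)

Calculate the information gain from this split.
0.2421 bits

Information Gain = H(Y) - H(Y|Feature)

Before split:
P(positive) = 15/24 = 0.6250
H(Y) = 0.9544 bits

After split:
Feature=0: H = 0.8813 bits (weight = 10/24)
Feature=1: H = 0.5917 bits (weight = 14/24)
H(Y|Feature) = (10/24)×0.8813 + (14/24)×0.5917 = 0.7123 bits

Information Gain = 0.9544 - 0.7123 = 0.2421 bits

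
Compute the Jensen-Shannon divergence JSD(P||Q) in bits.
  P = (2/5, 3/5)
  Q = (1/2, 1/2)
0.0073 bits

Jensen-Shannon divergence is:
JSD(P||Q) = 0.5 × D_KL(P||M) + 0.5 × D_KL(Q||M)
where M = 0.5 × (P + Q) is the mixture distribution.

M = 0.5 × (2/5, 3/5) + 0.5 × (1/2, 1/2) = (9/20, 11/20)

D_KL(P||M) = 0.0073 bits
D_KL(Q||M) = 0.0072 bits

JSD(P||Q) = 0.5 × 0.0073 + 0.5 × 0.0072 = 0.0073 bits

Unlike KL divergence, JSD is symmetric and bounded: 0 ≤ JSD ≤ log(2).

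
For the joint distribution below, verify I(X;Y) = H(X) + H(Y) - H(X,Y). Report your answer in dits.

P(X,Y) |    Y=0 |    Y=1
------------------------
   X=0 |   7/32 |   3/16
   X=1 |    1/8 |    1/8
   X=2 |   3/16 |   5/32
I(X;Y) = 0.0003 dits

Mutual information has multiple equivalent forms:
- I(X;Y) = H(X) - H(X|Y)
- I(X;Y) = H(Y) - H(Y|X)
- I(X;Y) = H(X) + H(Y) - H(X,Y)

Computing all quantities:
H(X) = 0.4689, H(Y) = 0.3002, H(X,Y) = 0.7687
H(X|Y) = 0.4686, H(Y|X) = 0.2999

Verification:
H(X) - H(X|Y) = 0.4689 - 0.4686 = 0.0003
H(Y) - H(Y|X) = 0.3002 - 0.2999 = 0.0003
H(X) + H(Y) - H(X,Y) = 0.4689 + 0.3002 - 0.7687 = 0.0003

All forms give I(X;Y) = 0.0003 dits. ✓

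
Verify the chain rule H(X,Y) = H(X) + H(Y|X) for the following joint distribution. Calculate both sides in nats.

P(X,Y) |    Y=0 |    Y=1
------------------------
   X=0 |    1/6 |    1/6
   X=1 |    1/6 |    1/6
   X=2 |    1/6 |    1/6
H(X,Y) = 1.7918, H(X) = 1.0986, H(Y|X) = 0.6931 (all in nats)

Chain rule: H(X,Y) = H(X) + H(Y|X)

Left side — joint entropy directly:
H(X,Y) = -Σ p(x,y) log p(x,y) = 1.7918 nats

Right side — compute H(Y|X) from the conditional distributions:
P(X) = (1/3, 1/3, 1/3), so H(X) = 1.0986 nats
H(Y|X) = Σ_x P(X=x) · H(Y|X=x):
  P(Y|X=0) = (1/2, 1/2), H(Y|X=0) = 0.6931, weight P(X=0) = 1/3
  P(Y|X=1) = (1/2, 1/2), H(Y|X=1) = 0.6931, weight P(X=1) = 1/3
  P(Y|X=2) = (1/2, 1/2), H(Y|X=2) = 0.6931, weight P(X=2) = 1/3
H(Y|X) = 0.6931 nats

H(X) + H(Y|X) = 1.0986 + 0.6931 = 1.7918 nats

Both sides equal 1.7918 nats. ✓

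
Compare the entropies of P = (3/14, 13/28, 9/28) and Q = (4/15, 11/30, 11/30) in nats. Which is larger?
Q

Computing entropies in nats:
H(P) = 1.0511
H(Q) = 1.0882

Distribution Q has higher entropy.

Intuition: The distribution closer to uniform (more spread out) has higher entropy.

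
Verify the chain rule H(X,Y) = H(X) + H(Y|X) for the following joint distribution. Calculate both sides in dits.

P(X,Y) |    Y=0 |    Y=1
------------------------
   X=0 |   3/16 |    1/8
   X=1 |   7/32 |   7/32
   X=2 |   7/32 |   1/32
H(X,Y) = 0.7294, H(X) = 0.4654, H(Y|X) = 0.2639 (all in dits)

Chain rule: H(X,Y) = H(X) + H(Y|X)

Left side — joint entropy directly:
H(X,Y) = -Σ p(x,y) log p(x,y) = 0.7294 dits

Right side — compute H(Y|X) from the conditional distributions:
P(X) = (5/16, 7/16, 1/4), so H(X) = 0.4654 dits
H(Y|X) = Σ_x P(X=x) · H(Y|X=x):
  P(Y|X=0) = (3/5, 2/5), H(Y|X=0) = 0.2923, weight P(X=0) = 5/16
  P(Y|X=1) = (1/2, 1/2), H(Y|X=1) = 0.3010, weight P(X=1) = 7/16
  P(Y|X=2) = (7/8, 1/8), H(Y|X=2) = 0.1636, weight P(X=2) = 1/4
H(Y|X) = 0.2639 dits

H(X) + H(Y|X) = 0.4654 + 0.2639 = 0.7294 dits

Both sides equal 0.7294 dits. ✓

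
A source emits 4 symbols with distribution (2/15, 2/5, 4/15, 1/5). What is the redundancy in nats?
0.0768 nats

Redundancy measures how far a source is from maximum entropy:
R = H_max - H(X)

Maximum entropy for 4 symbols: H_max = log_e(4) = 1.3863 nats
Actual entropy: H(X) = 1.3095 nats
Redundancy: R = 1.3863 - 1.3095 = 0.0768 nats

This redundancy represents potential for compression: the source could be compressed by 0.0768 nats per symbol.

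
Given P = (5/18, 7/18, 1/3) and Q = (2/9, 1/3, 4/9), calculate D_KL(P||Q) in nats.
0.0260 nats

KL divergence: D_KL(P||Q) = Σ p(x) log(p(x)/q(x))

Computing term by term:
  x=0: 5/18 × log_e[(5/18)/(2/9)] = 5/18 × 0.2231 = 0.0620
  x=1: 7/18 × log_e[(7/18)/(1/3)] = 7/18 × 0.1542 = 0.0599
  x=2: 1/3 × log_e[(1/3)/(4/9)] = 1/3 × -0.2877 = -0.0959

D_KL(P||Q) = 0.0260 nats

Note: KL divergence is always non-negative and equals 0 iff P = Q.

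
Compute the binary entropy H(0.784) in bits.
0.7528 bits

The binary entropy function is:
H(p) = -p log(p) - (1-p) log(1-p)

H(0.784) = -0.784 × log_2(0.784) - 0.216 × log_2(0.216)
H(0.784) = 0.7528 bits

Note: Binary entropy is maximized at p=0.5 (H=1 bit) and minimized at p=0 or p=1 (H=0).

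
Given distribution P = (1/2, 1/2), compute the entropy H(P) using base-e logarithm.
0.6931 nats

Shannon entropy is H(X) = -Σ p(x) log p(x).

For P = (1/2, 1/2):
H = -1/2 × log_e(1/2) -1/2 × log_e(1/2)
H = 0.6931 nats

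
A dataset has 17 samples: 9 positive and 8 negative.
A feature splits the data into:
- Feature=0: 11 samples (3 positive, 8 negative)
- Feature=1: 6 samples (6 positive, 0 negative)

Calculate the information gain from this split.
0.4505 bits

Information Gain = H(Y) - H(Y|Feature)

Before split:
P(positive) = 9/17 = 0.5294
H(Y) = 0.9975 bits

After split:
Feature=0: H = 0.8454 bits (weight = 11/17)
Feature=1: H = 0.0000 bits (weight = 6/17)
H(Y|Feature) = (11/17)×0.8454 + (6/17)×0.0000 = 0.5470 bits

Information Gain = 0.9975 - 0.5470 = 0.4505 bits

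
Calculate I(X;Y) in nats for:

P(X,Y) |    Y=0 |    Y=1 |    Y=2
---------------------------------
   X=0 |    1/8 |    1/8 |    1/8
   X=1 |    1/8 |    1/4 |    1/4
0.0109 nats

Mutual information: I(X;Y) = H(X) + H(Y) - H(X,Y)

Marginals:
P(X) = (3/8, 5/8), H(X) = 0.6616 nats
P(Y) = (1/4, 3/8, 3/8), H(Y) = 1.0822 nats

Joint entropy: H(X,Y) = 1.7329 nats

I(X;Y) = 0.6616 + 1.0822 - 1.7329 = 0.0109 nats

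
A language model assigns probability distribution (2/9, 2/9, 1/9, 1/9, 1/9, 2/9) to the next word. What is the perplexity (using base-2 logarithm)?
5.6696

Perplexity is 2^H (or exp(H) for natural log).

First, H = -Σ p log p = 2.5033 bits
Perplexity = 2^2.5033 = 5.6696

Interpretation: The model's uncertainty is equivalent to choosing uniformly among 5.7 options.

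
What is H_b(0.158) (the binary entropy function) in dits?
0.1895 dits

The binary entropy function is:
H(p) = -p log(p) - (1-p) log(1-p)

H(0.158) = -0.158 × log_10(0.158) - 0.842 × log_10(0.842)
H(0.158) = 0.1895 dits

Note: Binary entropy is maximized at p=0.5 (H=1 bit) and minimized at p=0 or p=1 (H=0).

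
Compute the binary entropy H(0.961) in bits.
0.2377 bits

The binary entropy function is:
H(p) = -p log(p) - (1-p) log(1-p)

H(0.961) = -0.961 × log_2(0.961) - 0.039 × log_2(0.039)
H(0.961) = 0.2377 bits

Note: Binary entropy is maximized at p=0.5 (H=1 bit) and minimized at p=0 or p=1 (H=0).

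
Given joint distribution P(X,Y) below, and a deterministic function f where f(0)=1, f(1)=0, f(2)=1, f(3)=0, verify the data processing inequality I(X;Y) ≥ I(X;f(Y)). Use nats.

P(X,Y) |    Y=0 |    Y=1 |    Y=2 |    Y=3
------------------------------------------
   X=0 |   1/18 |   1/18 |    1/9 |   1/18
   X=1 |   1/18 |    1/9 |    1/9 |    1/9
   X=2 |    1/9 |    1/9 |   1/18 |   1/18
I(X;Y) = 0.0411, I(X;f(Y)) = 0.0096, inequality holds: 0.0411 ≥ 0.0096

Data Processing Inequality: For any Markov chain X → Y → Z, we have I(X;Y) ≥ I(X;Z).

Here Z = f(Y) is a deterministic function of Y, forming X → Y → Z.

Original I(X;Y) = 0.0411 nats

After applying f:
P(X,Z) where Z=f(Y):
- P(X,Z=0) = P(X,Y=1) + P(X,Y=3)
- P(X,Z=1) = P(X,Y=0) + P(X,Y=2)

I(X;Z) = I(X;f(Y)) = 0.0096 nats

Verification: 0.0411 ≥ 0.0096 ✓

Information cannot be created by processing; the function f can only lose information about X.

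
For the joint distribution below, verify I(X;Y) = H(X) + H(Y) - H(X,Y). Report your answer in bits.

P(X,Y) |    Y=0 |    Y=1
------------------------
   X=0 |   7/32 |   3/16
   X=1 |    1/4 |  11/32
I(X;Y) = 0.0096 bits

Mutual information has multiple equivalent forms:
- I(X;Y) = H(X) - H(X|Y)
- I(X;Y) = H(Y) - H(Y|X)
- I(X;Y) = H(X) + H(Y) - H(X,Y)

Computing all quantities:
H(X) = 0.9745, H(Y) = 0.9972, H(X,Y) = 1.9620
H(X|Y) = 0.9649, H(Y|X) = 0.9875

Verification:
H(X) - H(X|Y) = 0.9745 - 0.9649 = 0.0096
H(Y) - H(Y|X) = 0.9972 - 0.9875 = 0.0096
H(X) + H(Y) - H(X,Y) = 0.9745 + 0.9972 - 1.9620 = 0.0096

All forms give I(X;Y) = 0.0096 bits. ✓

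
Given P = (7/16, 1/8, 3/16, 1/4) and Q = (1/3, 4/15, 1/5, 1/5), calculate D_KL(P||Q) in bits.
0.0980 bits

KL divergence: D_KL(P||Q) = Σ p(x) log(p(x)/q(x))

Computing term by term:
  x=0: 7/16 × log_2[(7/16)/(1/3)] = 7/16 × 0.3923 = 0.1716
  x=1: 1/8 × log_2[(1/8)/(4/15)] = 1/8 × -1.0931 = -0.1366
  x=2: 3/16 × log_2[(3/16)/(1/5)] = 3/16 × -0.0931 = -0.0175
  x=3: 1/4 × log_2[(1/4)/(1/5)] = 1/4 × 0.3219 = 0.0805

D_KL(P||Q) = 0.0980 bits

Note: KL divergence is always non-negative and equals 0 iff P = Q.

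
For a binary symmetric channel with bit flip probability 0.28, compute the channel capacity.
0.1445 bits

For a binary symmetric channel (BSC) with error probability p:
Capacity C = 1 - H(p) bits per symbol

where H(p) = -p log₂(p) - (1-p) log₂(1-p) is the binary entropy function.

H(0.28) = 0.8555 bits
C = 1 - 0.8555 = 0.1445 bits per symbol

This means we can reliably transmit up to 0.1445 bits of information per channel use.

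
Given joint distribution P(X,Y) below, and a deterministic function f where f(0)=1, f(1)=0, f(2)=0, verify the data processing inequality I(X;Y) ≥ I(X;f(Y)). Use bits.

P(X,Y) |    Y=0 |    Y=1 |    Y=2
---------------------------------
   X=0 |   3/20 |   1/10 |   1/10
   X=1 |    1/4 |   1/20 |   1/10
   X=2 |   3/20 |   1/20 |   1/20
I(X;Y) = 0.0317, I(X;f(Y)) = 0.0234, inequality holds: 0.0317 ≥ 0.0234

Data Processing Inequality: For any Markov chain X → Y → Z, we have I(X;Y) ≥ I(X;Z).

Here Z = f(Y) is a deterministic function of Y, forming X → Y → Z.

Original I(X;Y) = 0.0317 bits

After applying f:
P(X,Z) where Z=f(Y):
- P(X,Z=0) = P(X,Y=1) + P(X,Y=2)
- P(X,Z=1) = P(X,Y=0)

I(X;Z) = I(X;f(Y)) = 0.0234 bits

Verification: 0.0317 ≥ 0.0234 ✓

Information cannot be created by processing; the function f can only lose information about X.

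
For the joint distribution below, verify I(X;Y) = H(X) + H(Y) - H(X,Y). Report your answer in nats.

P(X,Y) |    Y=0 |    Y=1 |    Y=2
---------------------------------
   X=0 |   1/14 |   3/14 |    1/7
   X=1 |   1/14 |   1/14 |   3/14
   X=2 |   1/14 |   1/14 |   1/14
I(X;Y) = 0.0527 nats

Mutual information has multiple equivalent forms:
- I(X;Y) = H(X) - H(X|Y)
- I(X;Y) = H(Y) - H(Y|X)
- I(X;Y) = H(X) + H(Y) - H(X,Y)

Computing all quantities:
H(X) = 1.0609, H(Y) = 1.0609, H(X,Y) = 2.0692
H(X|Y) = 1.0083, H(Y|X) = 1.0083

Verification:
H(X) - H(X|Y) = 1.0609 - 1.0083 = 0.0527
H(Y) - H(Y|X) = 1.0609 - 1.0083 = 0.0527
H(X) + H(Y) - H(X,Y) = 1.0609 + 1.0609 - 2.0692 = 0.0527

All forms give I(X;Y) = 0.0527 nats. ✓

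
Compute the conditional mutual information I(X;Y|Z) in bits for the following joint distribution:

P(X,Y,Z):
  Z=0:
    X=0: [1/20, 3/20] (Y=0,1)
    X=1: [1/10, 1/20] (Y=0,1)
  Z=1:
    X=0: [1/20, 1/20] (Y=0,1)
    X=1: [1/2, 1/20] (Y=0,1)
0.1057 bits

Conditional mutual information: I(X;Y|Z) = H(X|Z) + H(Y|Z) - H(X,Y|Z)

H(Z) = 0.9341
H(X,Z) = 1.6815 → H(X|Z) = 0.7474
H(Y,Z) = 1.6815 → H(Y|Z) = 0.7474
H(X,Y,Z) = 2.3232 → H(X,Y|Z) = 1.3892

I(X;Y|Z) = 0.7474 + 0.7474 - 1.3892 = 0.1057 bits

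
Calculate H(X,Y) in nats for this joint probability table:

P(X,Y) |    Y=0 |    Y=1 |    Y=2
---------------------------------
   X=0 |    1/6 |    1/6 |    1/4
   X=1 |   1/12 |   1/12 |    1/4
1.7046 nats

Joint entropy is H(X,Y) = -Σ_{x,y} p(x,y) log p(x,y).

Summing over all non-zero entries:
H(X,Y) = -[1/6·log_e(1/6) + 1/6·log_e(1/6) + 1/4·log_e(1/4) + 1/12·log_e(1/12) + 1/12·log_e(1/12) + 1/4·log_e(1/4)]
H(X,Y) = 1.7046 nats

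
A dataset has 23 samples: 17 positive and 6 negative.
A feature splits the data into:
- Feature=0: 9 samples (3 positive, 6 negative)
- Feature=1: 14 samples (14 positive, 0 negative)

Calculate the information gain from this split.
0.4687 bits

Information Gain = H(Y) - H(Y|Feature)

Before split:
P(positive) = 17/23 = 0.7391
H(Y) = 0.8281 bits

After split:
Feature=0: H = 0.9183 bits (weight = 9/23)
Feature=1: H = 0.0000 bits (weight = 14/23)
H(Y|Feature) = (9/23)×0.9183 + (14/23)×0.0000 = 0.3593 bits

Information Gain = 0.8281 - 0.3593 = 0.4687 bits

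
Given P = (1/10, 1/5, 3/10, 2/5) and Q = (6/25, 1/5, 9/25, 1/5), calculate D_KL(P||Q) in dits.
0.0586 dits

KL divergence: D_KL(P||Q) = Σ p(x) log(p(x)/q(x))

Computing term by term:
  x=0: 1/10 × log_10[(1/10)/(6/25)] = 1/10 × -0.3802 = -0.0380
  x=1: 1/5 × log_10[(1/5)/(1/5)] = 1/5 × 0.0000 = 0.0000
  x=2: 3/10 × log_10[(3/10)/(9/25)] = 3/10 × -0.0792 = -0.0238
  x=3: 2/5 × log_10[(2/5)/(1/5)] = 2/5 × 0.3010 = 0.1204

D_KL(P||Q) = 0.0586 dits

Note: KL divergence is always non-negative and equals 0 iff P = Q.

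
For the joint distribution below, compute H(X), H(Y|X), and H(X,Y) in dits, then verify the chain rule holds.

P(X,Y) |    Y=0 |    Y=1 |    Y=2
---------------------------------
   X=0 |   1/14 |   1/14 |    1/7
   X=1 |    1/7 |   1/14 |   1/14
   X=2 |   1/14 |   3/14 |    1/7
H(X,Y) = 0.9149, H(X) = 0.4686, H(Y|X) = 0.4463 (all in dits)

Chain rule: H(X,Y) = H(X) + H(Y|X)

Left side — joint entropy directly:
H(X,Y) = -Σ p(x,y) log p(x,y) = 0.9149 dits

Right side — compute H(Y|X) from the conditional distributions:
P(X) = (2/7, 2/7, 3/7), so H(X) = 0.4686 dits
H(Y|X) = Σ_x P(X=x) · H(Y|X=x):
  P(Y|X=0) = (1/4, 1/4, 1/2), H(Y|X=0) = 0.4515, weight P(X=0) = 2/7
  P(Y|X=1) = (1/2, 1/4, 1/4), H(Y|X=1) = 0.4515, weight P(X=1) = 2/7
  P(Y|X=2) = (1/6, 1/2, 1/3), H(Y|X=2) = 0.4392, weight P(X=2) = 3/7
H(Y|X) = 0.4463 dits

H(X) + H(Y|X) = 0.4686 + 0.4463 = 0.9149 dits

Both sides equal 0.9149 dits. ✓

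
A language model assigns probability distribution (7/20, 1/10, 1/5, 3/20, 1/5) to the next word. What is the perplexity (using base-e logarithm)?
4.5999

Perplexity is e^H (or exp(H) for natural log).

First, H = -Σ p log p = 1.5260 nats
Perplexity = e^1.5260 = 4.5999

Interpretation: The model's uncertainty is equivalent to choosing uniformly among 4.6 options.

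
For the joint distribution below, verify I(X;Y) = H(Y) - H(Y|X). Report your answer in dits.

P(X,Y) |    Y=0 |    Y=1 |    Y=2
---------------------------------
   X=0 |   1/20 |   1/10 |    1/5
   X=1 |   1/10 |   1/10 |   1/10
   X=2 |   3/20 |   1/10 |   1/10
I(X;Y) = 0.0205 dits

Mutual information has multiple equivalent forms:
- I(X;Y) = H(X) - H(X|Y)
- I(X;Y) = H(Y) - H(Y|X)
- I(X;Y) = H(X) + H(Y) - H(X,Y)

Computing all quantities:
H(X) = 0.4760, H(Y) = 0.4729, H(X,Y) = 0.9284
H(X|Y) = 0.4555, H(Y|X) = 0.4524

Verification:
H(X) - H(X|Y) = 0.4760 - 0.4555 = 0.0205
H(Y) - H(Y|X) = 0.4729 - 0.4524 = 0.0205
H(X) + H(Y) - H(X,Y) = 0.4760 + 0.4729 - 0.9284 = 0.0205

All forms give I(X;Y) = 0.0205 dits. ✓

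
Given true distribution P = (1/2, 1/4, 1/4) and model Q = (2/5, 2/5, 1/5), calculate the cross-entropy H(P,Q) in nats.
1.0896 nats

Cross-entropy: H(P,Q) = -Σ p(x) log q(x)

Alternatively: H(P,Q) = H(P) + D_KL(P||Q)
H(P) = 1.0397 nats
D_KL(P||Q) = 0.0499 nats

H(P,Q) = 1.0397 + 0.0499 = 1.0896 nats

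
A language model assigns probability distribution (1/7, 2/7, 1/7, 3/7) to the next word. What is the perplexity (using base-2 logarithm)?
3.5860

Perplexity is 2^H (or exp(H) for natural log).

First, H = -Σ p log p = 1.8424 bits
Perplexity = 2^1.8424 = 3.5860

Interpretation: The model's uncertainty is equivalent to choosing uniformly among 3.6 options.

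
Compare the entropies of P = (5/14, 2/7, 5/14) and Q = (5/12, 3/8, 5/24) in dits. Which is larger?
P

Computing entropies in dits:
H(P) = 0.4748
H(Q) = 0.4601

Distribution P has higher entropy.

Intuition: The distribution closer to uniform (more spread out) has higher entropy.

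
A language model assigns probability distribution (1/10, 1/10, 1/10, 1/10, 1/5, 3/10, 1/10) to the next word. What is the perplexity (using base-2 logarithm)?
6.2612

Perplexity is 2^H (or exp(H) for natural log).

First, H = -Σ p log p = 2.6464 bits
Perplexity = 2^2.6464 = 6.2612

Interpretation: The model's uncertainty is equivalent to choosing uniformly among 6.3 options.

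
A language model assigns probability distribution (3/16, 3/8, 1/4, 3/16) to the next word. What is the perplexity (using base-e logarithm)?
3.8272

Perplexity is e^H (or exp(H) for natural log).

First, H = -Σ p log p = 1.3421 nats
Perplexity = e^1.3421 = 3.8272

Interpretation: The model's uncertainty is equivalent to choosing uniformly among 3.8 options.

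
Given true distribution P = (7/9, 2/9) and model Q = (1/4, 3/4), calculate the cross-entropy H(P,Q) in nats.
1.1422 nats

Cross-entropy: H(P,Q) = -Σ p(x) log q(x)

Alternatively: H(P,Q) = H(P) + D_KL(P||Q)
H(P) = 0.5297 nats
D_KL(P||Q) = 0.6125 nats

H(P,Q) = 0.5297 + 0.6125 = 1.1422 nats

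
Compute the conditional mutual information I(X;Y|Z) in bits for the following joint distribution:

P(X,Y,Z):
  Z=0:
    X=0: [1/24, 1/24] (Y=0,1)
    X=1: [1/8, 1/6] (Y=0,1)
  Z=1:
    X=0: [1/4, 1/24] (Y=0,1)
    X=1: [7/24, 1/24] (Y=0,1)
0.0013 bits

Conditional mutual information: I(X;Y|Z) = H(X|Z) + H(Y|Z) - H(X,Y|Z)

H(Z) = 0.9544
H(X,Z) = 1.8640 → H(X|Z) = 0.9096
H(Y,Z) = 1.6802 → H(Y|Z) = 0.7257
H(X,Y,Z) = 2.5885 → H(X,Y|Z) = 1.6340

I(X;Y|Z) = 0.9096 + 0.7257 - 1.6340 = 0.0013 bits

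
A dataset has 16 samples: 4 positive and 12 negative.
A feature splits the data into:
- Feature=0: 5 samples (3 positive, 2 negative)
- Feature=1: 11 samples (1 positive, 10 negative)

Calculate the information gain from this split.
0.2057 bits

Information Gain = H(Y) - H(Y|Feature)

Before split:
P(positive) = 4/16 = 0.2500
H(Y) = 0.8113 bits

After split:
Feature=0: H = 0.9710 bits (weight = 5/16)
Feature=1: H = 0.4395 bits (weight = 11/16)
H(Y|Feature) = (5/16)×0.9710 + (11/16)×0.4395 = 0.6056 bits

Information Gain = 0.8113 - 0.6056 = 0.2057 bits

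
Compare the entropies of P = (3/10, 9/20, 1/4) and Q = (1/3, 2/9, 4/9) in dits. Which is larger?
P

Computing entropies in dits:
H(P) = 0.4634
H(Q) = 0.4607

Distribution P has higher entropy.

Intuition: The distribution closer to uniform (more spread out) has higher entropy.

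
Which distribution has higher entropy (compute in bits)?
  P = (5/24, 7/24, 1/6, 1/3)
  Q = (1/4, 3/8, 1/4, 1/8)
P

Computing entropies in bits:
H(P) = 1.9491
H(Q) = 1.9056

Distribution P has higher entropy.

Intuition: The distribution closer to uniform (more spread out) has higher entropy.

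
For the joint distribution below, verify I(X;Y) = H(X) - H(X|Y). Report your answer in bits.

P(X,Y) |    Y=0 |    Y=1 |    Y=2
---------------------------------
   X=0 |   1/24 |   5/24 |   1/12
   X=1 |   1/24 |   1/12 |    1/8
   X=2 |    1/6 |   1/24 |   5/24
I(X;Y) = 0.1898 bits

Mutual information has multiple equivalent forms:
- I(X;Y) = H(X) - H(X|Y)
- I(X;Y) = H(Y) - H(Y|X)
- I(X;Y) = H(X) + H(Y) - H(X,Y)

Computing all quantities:
H(X) = 1.5546, H(Y) = 1.5546, H(X,Y) = 2.9194
H(X|Y) = 1.3648, H(Y|X) = 1.3648

Verification:
H(X) - H(X|Y) = 1.5546 - 1.3648 = 0.1898
H(Y) - H(Y|X) = 1.5546 - 1.3648 = 0.1898
H(X) + H(Y) - H(X,Y) = 1.5546 + 1.5546 - 2.9194 = 0.1898

All forms give I(X;Y) = 0.1898 bits. ✓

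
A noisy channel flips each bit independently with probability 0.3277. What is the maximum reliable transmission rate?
0.0874 bits

For a binary symmetric channel (BSC) with error probability p:
Capacity C = 1 - H(p) bits per symbol

where H(p) = -p log₂(p) - (1-p) log₂(1-p) is the binary entropy function.

H(0.3277) = 0.9126 bits
C = 1 - 0.9126 = 0.0874 bits per symbol

This means we can reliably transmit up to 0.0874 bits of information per channel use.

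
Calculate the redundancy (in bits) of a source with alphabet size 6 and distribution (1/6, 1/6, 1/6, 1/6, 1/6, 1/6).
0.0000 bits

Redundancy measures how far a source is from maximum entropy:
R = H_max - H(X)

Maximum entropy for 6 symbols: H_max = log_2(6) = 2.5850 bits
Actual entropy: H(X) = 2.5850 bits
Redundancy: R = 2.5850 - 2.5850 = 0.0000 bits

This redundancy represents potential for compression: the source could be compressed by 0.0000 bits per symbol.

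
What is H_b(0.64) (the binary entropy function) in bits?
0.9427 bits

The binary entropy function is:
H(p) = -p log(p) - (1-p) log(1-p)

H(0.64) = -0.64 × log_2(0.64) - 0.36 × log_2(0.36)
H(0.64) = 0.9427 bits

Note: Binary entropy is maximized at p=0.5 (H=1 bit) and minimized at p=0 or p=1 (H=0).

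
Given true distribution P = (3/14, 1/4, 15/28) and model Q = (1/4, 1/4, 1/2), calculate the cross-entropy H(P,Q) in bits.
1.4643 bits

Cross-entropy: H(P,Q) = -Σ p(x) log q(x)

Alternatively: H(P,Q) = H(P) + D_KL(P||Q)
H(P) = 1.4586 bits
D_KL(P||Q) = 0.0057 bits

H(P,Q) = 1.4586 + 0.0057 = 1.4643 bits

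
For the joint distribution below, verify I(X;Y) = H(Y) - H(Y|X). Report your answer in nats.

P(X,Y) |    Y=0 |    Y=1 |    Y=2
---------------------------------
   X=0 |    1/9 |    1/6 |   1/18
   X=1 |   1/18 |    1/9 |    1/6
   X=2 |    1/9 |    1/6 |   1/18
I(X;Y) = 0.0606 nats

Mutual information has multiple equivalent forms:
- I(X;Y) = H(X) - H(X|Y)
- I(X;Y) = H(Y) - H(Y|X)
- I(X;Y) = H(X) + H(Y) - H(X,Y)

Computing all quantities:
H(X) = 1.0986, H(Y) = 1.0720, H(X,Y) = 2.1100
H(X|Y) = 1.0380, H(Y|X) = 1.0114

Verification:
H(X) - H(X|Y) = 1.0986 - 1.0380 = 0.0606
H(Y) - H(Y|X) = 1.0720 - 1.0114 = 0.0606
H(X) + H(Y) - H(X,Y) = 1.0986 + 1.0720 - 2.1100 = 0.0606

All forms give I(X;Y) = 0.0606 nats. ✓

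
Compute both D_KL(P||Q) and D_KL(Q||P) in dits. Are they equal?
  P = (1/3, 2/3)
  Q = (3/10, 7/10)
D_KL(P||Q) = 0.0011, D_KL(Q||P) = 0.0011

KL divergence is not symmetric: D_KL(P||Q) ≠ D_KL(Q||P) in general.

D_KL(P||Q) = 0.0011 dits
D_KL(Q||P) = 0.0011 dits

In this case they happen to be equal (to 4 decimal places).

This asymmetry is why KL divergence is not a true distance metric.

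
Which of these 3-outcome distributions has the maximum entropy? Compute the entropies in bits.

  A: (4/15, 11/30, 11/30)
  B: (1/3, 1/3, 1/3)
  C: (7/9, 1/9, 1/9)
B

For a discrete distribution over n outcomes, entropy is maximized by the uniform distribution.

Computing entropies:
H(A) = 1.5700 bits
H(B) = 1.5850 bits
H(C) = 0.9864 bits

The uniform distribution (where all probabilities equal 1/3) achieves the maximum entropy of log_2(3) = 1.5850 bits.

Distribution B has the highest entropy.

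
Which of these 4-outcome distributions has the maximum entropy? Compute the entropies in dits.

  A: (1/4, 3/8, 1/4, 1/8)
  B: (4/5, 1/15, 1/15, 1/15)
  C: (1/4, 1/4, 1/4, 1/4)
C

For a discrete distribution over n outcomes, entropy is maximized by the uniform distribution.

Computing entropies:
H(A) = 0.5737 dits
H(B) = 0.3127 dits
H(C) = 0.6021 dits

The uniform distribution (where all probabilities equal 1/4) achieves the maximum entropy of log_10(4) = 0.6021 dits.

Distribution C has the highest entropy.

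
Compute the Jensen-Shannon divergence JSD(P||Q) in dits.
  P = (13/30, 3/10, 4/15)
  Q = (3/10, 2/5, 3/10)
0.0044 dits

Jensen-Shannon divergence is:
JSD(P||Q) = 0.5 × D_KL(P||M) + 0.5 × D_KL(Q||M)
where M = 0.5 × (P + Q) is the mixture distribution.

M = 0.5 × (13/30, 3/10, 4/15) + 0.5 × (3/10, 2/5, 3/10) = (11/30, 7/20, 0.283333)

D_KL(P||M) = 0.0043 dits
D_KL(Q||M) = 0.0045 dits

JSD(P||Q) = 0.5 × 0.0043 + 0.5 × 0.0045 = 0.0044 dits

Unlike KL divergence, JSD is symmetric and bounded: 0 ≤ JSD ≤ log(2).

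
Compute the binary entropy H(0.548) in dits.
0.2990 dits

The binary entropy function is:
H(p) = -p log(p) - (1-p) log(1-p)

H(0.548) = -0.548 × log_10(0.548) - 0.452 × log_10(0.452)
H(0.548) = 0.2990 dits

Note: Binary entropy is maximized at p=0.5 (H=1 bit) and minimized at p=0 or p=1 (H=0).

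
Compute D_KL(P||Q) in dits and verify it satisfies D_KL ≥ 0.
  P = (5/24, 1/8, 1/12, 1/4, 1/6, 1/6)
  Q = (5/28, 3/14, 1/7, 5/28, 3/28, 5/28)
0.0287 dits

KL divergence satisfies the Gibbs inequality: D_KL(P||Q) ≥ 0 for all distributions P, Q.

D_KL(P||Q) = Σ p(x) log(p(x)/q(x))
Term by term:
  x=0: 5/24 × log_10[(5/24)/(5/28)] = 0.0139
  x=1: 1/8 × log_10[(1/8)/(3/14)] = -0.0293
  x=2: 1/12 × log_10[(1/12)/(1/7)] = -0.0195
  x=3: 1/4 × log_10[(1/4)/(5/28)] = 0.0365
  x=4: 1/6 × log_10[(1/6)/(3/28)] = 0.0320
  x=5: 1/6 × log_10[(1/6)/(5/28)] = -0.0050
D_KL(P||Q) = 0.0287 dits

D_KL(P||Q) = 0.0287 ≥ 0 ✓

This non-negativity is a fundamental property: relative entropy cannot be negative because it measures how different Q is from P.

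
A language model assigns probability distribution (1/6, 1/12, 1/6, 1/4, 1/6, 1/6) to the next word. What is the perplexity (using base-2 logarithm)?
5.7440

Perplexity is 2^H (or exp(H) for natural log).

First, H = -Σ p log p = 2.5221 bits
Perplexity = 2^2.5221 = 5.7440

Interpretation: The model's uncertainty is equivalent to choosing uniformly among 5.7 options.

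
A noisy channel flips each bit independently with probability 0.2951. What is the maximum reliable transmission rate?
0.1248 bits

For a binary symmetric channel (BSC) with error probability p:
Capacity C = 1 - H(p) bits per symbol

where H(p) = -p log₂(p) - (1-p) log₂(1-p) is the binary entropy function.

H(0.2951) = 0.8752 bits
C = 1 - 0.8752 = 0.1248 bits per symbol

This means we can reliably transmit up to 0.1248 bits of information per channel use.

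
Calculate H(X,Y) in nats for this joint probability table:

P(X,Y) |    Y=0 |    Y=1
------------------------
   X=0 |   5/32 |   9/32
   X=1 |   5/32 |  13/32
1.3028 nats

Joint entropy is H(X,Y) = -Σ_{x,y} p(x,y) log p(x,y).

Summing over all non-zero entries:
H(X,Y) = -[5/32·log_e(5/32) + 9/32·log_e(9/32) + 5/32·log_e(5/32) + 13/32·log_e(13/32)]
H(X,Y) = 1.3028 nats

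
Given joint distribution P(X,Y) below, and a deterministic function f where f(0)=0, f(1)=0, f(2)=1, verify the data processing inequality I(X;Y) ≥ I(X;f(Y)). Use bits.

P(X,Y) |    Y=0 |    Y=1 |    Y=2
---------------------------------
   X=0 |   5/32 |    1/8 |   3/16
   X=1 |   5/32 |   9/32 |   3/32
I(X;Y) = 0.0646, I(X;f(Y)) = 0.0449, inequality holds: 0.0646 ≥ 0.0449

Data Processing Inequality: For any Markov chain X → Y → Z, we have I(X;Y) ≥ I(X;Z).

Here Z = f(Y) is a deterministic function of Y, forming X → Y → Z.

Original I(X;Y) = 0.0646 bits

After applying f:
P(X,Z) where Z=f(Y):
- P(X,Z=0) = P(X,Y=0) + P(X,Y=1)
- P(X,Z=1) = P(X,Y=2)

I(X;Z) = I(X;f(Y)) = 0.0449 bits

Verification: 0.0646 ≥ 0.0449 ✓

Information cannot be created by processing; the function f can only lose information about X.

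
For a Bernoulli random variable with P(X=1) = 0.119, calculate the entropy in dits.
0.1585 dits

The binary entropy function is:
H(p) = -p log(p) - (1-p) log(1-p)

H(0.119) = -0.119 × log_10(0.119) - 0.881 × log_10(0.881)
H(0.119) = 0.1585 dits

Note: Binary entropy is maximized at p=0.5 (H=1 bit) and minimized at p=0 or p=1 (H=0).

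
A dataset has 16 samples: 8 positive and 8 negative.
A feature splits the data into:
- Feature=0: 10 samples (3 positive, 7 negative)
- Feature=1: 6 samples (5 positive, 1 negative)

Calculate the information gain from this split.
0.2054 bits

Information Gain = H(Y) - H(Y|Feature)

Before split:
P(positive) = 8/16 = 0.5000
H(Y) = 1.0000 bits

After split:
Feature=0: H = 0.8813 bits (weight = 10/16)
Feature=1: H = 0.6500 bits (weight = 6/16)
H(Y|Feature) = (10/16)×0.8813 + (6/16)×0.6500 = 0.7946 bits

Information Gain = 1.0000 - 0.7946 = 0.2054 bits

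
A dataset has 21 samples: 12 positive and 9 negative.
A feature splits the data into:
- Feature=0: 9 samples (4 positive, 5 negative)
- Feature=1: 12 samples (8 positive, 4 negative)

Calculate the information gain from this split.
0.0357 bits

Information Gain = H(Y) - H(Y|Feature)

Before split:
P(positive) = 12/21 = 0.5714
H(Y) = 0.9852 bits

After split:
Feature=0: H = 0.9911 bits (weight = 9/21)
Feature=1: H = 0.9183 bits (weight = 12/21)
H(Y|Feature) = (9/21)×0.9911 + (12/21)×0.9183 = 0.9495 bits

Information Gain = 0.9852 - 0.9495 = 0.0357 bits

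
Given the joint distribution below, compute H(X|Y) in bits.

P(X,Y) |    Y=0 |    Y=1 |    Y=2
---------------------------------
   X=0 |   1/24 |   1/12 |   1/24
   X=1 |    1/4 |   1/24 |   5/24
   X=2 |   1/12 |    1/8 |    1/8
1.3308 bits

Using the chain rule: H(X|Y) = H(X,Y) - H(Y)

First, compute H(X,Y) = 2.8921 bits

Marginal P(Y) = (3/8, 1/4, 3/8)
H(Y) = 1.5613 bits

H(X|Y) = H(X,Y) - H(Y) = 2.8921 - 1.5613 = 1.3308 bits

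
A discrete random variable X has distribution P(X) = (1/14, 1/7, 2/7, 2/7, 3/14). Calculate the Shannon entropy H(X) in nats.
1.5125 nats

Shannon entropy is H(X) = -Σ p(x) log p(x).

For P = (1/14, 1/7, 2/7, 2/7, 3/14):
H = -1/14 × log_e(1/14) -1/7 × log_e(1/7) -2/7 × log_e(2/7) -2/7 × log_e(2/7) -3/14 × log_e(3/14)
H = 1.5125 nats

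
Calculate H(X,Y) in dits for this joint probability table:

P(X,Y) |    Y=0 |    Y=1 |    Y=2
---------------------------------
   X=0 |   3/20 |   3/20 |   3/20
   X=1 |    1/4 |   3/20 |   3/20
0.7684 dits

Joint entropy is H(X,Y) = -Σ_{x,y} p(x,y) log p(x,y).

Summing over all non-zero entries:
H(X,Y) = -[3/20·log_10(3/20) + 3/20·log_10(3/20) + 3/20·log_10(3/20) + 1/4·log_10(1/4) + 3/20·log_10(3/20) + 3/20·log_10(3/20)]
H(X,Y) = 0.7684 dits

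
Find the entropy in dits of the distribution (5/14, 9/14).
0.2831 dits

Shannon entropy is H(X) = -Σ p(x) log p(x).

For P = (5/14, 9/14):
H = -5/14 × log_10(5/14) -9/14 × log_10(9/14)
H = 0.2831 dits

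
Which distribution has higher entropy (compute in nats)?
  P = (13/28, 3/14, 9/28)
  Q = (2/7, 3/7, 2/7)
Q

Computing entropies in nats:
H(P) = 1.0511
H(Q) = 1.0790

Distribution Q has higher entropy.

Intuition: The distribution closer to uniform (more spread out) has higher entropy.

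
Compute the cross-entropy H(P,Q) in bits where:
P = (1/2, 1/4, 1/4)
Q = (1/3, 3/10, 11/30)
1.5886 bits

Cross-entropy: H(P,Q) = -Σ p(x) log q(x)

Alternatively: H(P,Q) = H(P) + D_KL(P||Q)
H(P) = 1.5000 bits
D_KL(P||Q) = 0.0886 bits

H(P,Q) = 1.5000 + 0.0886 = 1.5886 bits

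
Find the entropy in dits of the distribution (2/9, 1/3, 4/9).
0.4607 dits

Shannon entropy is H(X) = -Σ p(x) log p(x).

For P = (2/9, 1/3, 4/9):
H = -2/9 × log_10(2/9) -1/3 × log_10(1/3) -4/9 × log_10(4/9)
H = 0.4607 dits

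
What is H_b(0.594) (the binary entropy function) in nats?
0.6754 nats

The binary entropy function is:
H(p) = -p log(p) - (1-p) log(1-p)

H(0.594) = -0.594 × log_e(0.594) - 0.406 × log_e(0.406)
H(0.594) = 0.6754 nats

Note: Binary entropy is maximized at p=0.5 (H=1 bit) and minimized at p=0 or p=1 (H=0).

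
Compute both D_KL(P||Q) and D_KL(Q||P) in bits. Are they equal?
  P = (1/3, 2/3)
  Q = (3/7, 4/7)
D_KL(P||Q) = 0.0274, D_KL(Q||P) = 0.0283

KL divergence is not symmetric: D_KL(P||Q) ≠ D_KL(Q||P) in general.

D_KL(P||Q) = 0.0274 bits
D_KL(Q||P) = 0.0283 bits

No, they are not equal!

This asymmetry is why KL divergence is not a true distance metric.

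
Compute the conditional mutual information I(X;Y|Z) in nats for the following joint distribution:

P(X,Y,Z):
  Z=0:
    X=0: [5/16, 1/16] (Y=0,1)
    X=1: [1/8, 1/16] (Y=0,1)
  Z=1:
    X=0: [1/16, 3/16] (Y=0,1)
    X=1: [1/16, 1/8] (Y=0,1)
0.0115 nats

Conditional mutual information: I(X;Y|Z) = H(X|Z) + H(Y|Z) - H(X,Y|Z)

H(Z) = 0.6853
H(X,Z) = 1.3421 → H(X|Z) = 0.6568
H(Y,Z) = 1.2450 → H(Y|Z) = 0.5597
H(X,Y,Z) = 1.8904 → H(X,Y|Z) = 1.2050

I(X;Y|Z) = 0.6568 + 0.5597 - 1.2050 = 0.0115 nats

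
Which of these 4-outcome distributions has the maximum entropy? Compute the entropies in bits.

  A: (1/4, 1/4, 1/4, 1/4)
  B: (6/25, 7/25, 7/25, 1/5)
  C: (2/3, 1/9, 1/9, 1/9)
A

For a discrete distribution over n outcomes, entropy is maximized by the uniform distribution.

Computing entropies:
H(A) = 2.0000 bits
H(B) = 1.9870 bits
H(C) = 1.4466 bits

The uniform distribution (where all probabilities equal 1/4) achieves the maximum entropy of log_2(4) = 2.0000 bits.

Distribution A has the highest entropy.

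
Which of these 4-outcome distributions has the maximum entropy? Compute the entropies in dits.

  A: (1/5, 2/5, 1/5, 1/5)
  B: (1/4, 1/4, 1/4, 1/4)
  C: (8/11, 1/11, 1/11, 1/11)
B

For a discrete distribution over n outcomes, entropy is maximized by the uniform distribution.

Computing entropies:
H(A) = 0.5786 dits
H(B) = 0.6021 dits
H(C) = 0.3846 dits

The uniform distribution (where all probabilities equal 1/4) achieves the maximum entropy of log_10(4) = 0.6021 dits.

Distribution B has the highest entropy.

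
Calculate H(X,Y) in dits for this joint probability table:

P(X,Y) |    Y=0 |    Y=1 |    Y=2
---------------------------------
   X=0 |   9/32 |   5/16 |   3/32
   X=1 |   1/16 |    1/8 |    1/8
0.7102 dits

Joint entropy is H(X,Y) = -Σ_{x,y} p(x,y) log p(x,y).

Summing over all non-zero entries:
H(X,Y) = -[9/32·log_10(9/32) + 5/16·log_10(5/16) + 3/32·log_10(3/32) + 1/16·log_10(1/16) + 1/8·log_10(1/8) + 1/8·log_10(1/8)]
H(X,Y) = 0.7102 dits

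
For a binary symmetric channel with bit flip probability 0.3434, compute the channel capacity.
0.0720 bits

For a binary symmetric channel (BSC) with error probability p:
Capacity C = 1 - H(p) bits per symbol

where H(p) = -p log₂(p) - (1-p) log₂(1-p) is the binary entropy function.

H(0.3434) = 0.9280 bits
C = 1 - 0.9280 = 0.0720 bits per symbol

This means we can reliably transmit up to 0.0720 bits of information per channel use.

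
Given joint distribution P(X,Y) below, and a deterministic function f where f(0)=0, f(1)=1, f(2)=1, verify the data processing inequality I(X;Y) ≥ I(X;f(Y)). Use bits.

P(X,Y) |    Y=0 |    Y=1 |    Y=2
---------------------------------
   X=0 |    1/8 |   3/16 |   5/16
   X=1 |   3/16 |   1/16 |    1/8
I(X;Y) = 0.0706, I(X;f(Y)) = 0.0698, inequality holds: 0.0706 ≥ 0.0698

Data Processing Inequality: For any Markov chain X → Y → Z, we have I(X;Y) ≥ I(X;Z).

Here Z = f(Y) is a deterministic function of Y, forming X → Y → Z.

Original I(X;Y) = 0.0706 bits

After applying f:
P(X,Z) where Z=f(Y):
- P(X,Z=0) = P(X,Y=0)
- P(X,Z=1) = P(X,Y=1) + P(X,Y=2)

I(X;Z) = I(X;f(Y)) = 0.0698 bits

Verification: 0.0706 ≥ 0.0698 ✓

Information cannot be created by processing; the function f can only lose information about X.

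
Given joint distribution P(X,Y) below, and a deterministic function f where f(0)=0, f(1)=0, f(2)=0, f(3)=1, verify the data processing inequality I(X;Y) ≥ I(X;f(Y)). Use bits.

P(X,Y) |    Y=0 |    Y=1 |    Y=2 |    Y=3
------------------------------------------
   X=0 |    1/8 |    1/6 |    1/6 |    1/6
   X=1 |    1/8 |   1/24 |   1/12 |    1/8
I(X;Y) = 0.0371, I(X;f(Y)) = 0.0036, inequality holds: 0.0371 ≥ 0.0036

Data Processing Inequality: For any Markov chain X → Y → Z, we have I(X;Y) ≥ I(X;Z).

Here Z = f(Y) is a deterministic function of Y, forming X → Y → Z.

Original I(X;Y) = 0.0371 bits

After applying f:
P(X,Z) where Z=f(Y):
- P(X,Z=0) = P(X,Y=0) + P(X,Y=1) + P(X,Y=2)
- P(X,Z=1) = P(X,Y=3)

I(X;Z) = I(X;f(Y)) = 0.0036 bits

Verification: 0.0371 ≥ 0.0036 ✓

Information cannot be created by processing; the function f can only lose information about X.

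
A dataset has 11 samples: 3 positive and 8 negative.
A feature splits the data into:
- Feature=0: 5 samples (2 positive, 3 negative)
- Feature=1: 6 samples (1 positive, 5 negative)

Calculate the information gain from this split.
0.0495 bits

Information Gain = H(Y) - H(Y|Feature)

Before split:
P(positive) = 3/11 = 0.2727
H(Y) = 0.8454 bits

After split:
Feature=0: H = 0.9710 bits (weight = 5/11)
Feature=1: H = 0.6500 bits (weight = 6/11)
H(Y|Feature) = (5/11)×0.9710 + (6/11)×0.6500 = 0.7959 bits

Information Gain = 0.8454 - 0.7959 = 0.0495 bits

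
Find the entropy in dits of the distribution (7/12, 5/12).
0.2950 dits

Shannon entropy is H(X) = -Σ p(x) log p(x).

For P = (7/12, 5/12):
H = -7/12 × log_10(7/12) -5/12 × log_10(5/12)
H = 0.2950 dits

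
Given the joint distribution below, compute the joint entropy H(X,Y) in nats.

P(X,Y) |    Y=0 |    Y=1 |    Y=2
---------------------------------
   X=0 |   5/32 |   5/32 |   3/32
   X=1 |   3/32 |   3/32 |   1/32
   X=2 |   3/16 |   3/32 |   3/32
2.1119 nats

Joint entropy is H(X,Y) = -Σ_{x,y} p(x,y) log p(x,y).

Summing over all non-zero entries:
H(X,Y) = -[5/32·log_e(5/32) + 5/32·log_e(5/32) + 3/32·log_e(3/32) + 3/32·log_e(3/32) + 3/32·log_e(3/32) + 1/32·log_e(1/32) + 3/16·log_e(3/16) + 3/32·log_e(3/32) + 3/32·log_e(3/32)]
H(X,Y) = 2.1119 nats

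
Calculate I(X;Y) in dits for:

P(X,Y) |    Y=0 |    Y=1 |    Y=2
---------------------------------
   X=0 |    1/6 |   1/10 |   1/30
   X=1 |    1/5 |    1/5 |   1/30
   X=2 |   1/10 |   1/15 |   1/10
0.0251 dits

Mutual information: I(X;Y) = H(X) + H(Y) - H(X,Y)

Marginals:
P(X) = (3/10, 13/30, 4/15), H(X) = 0.4673 dits
P(Y) = (7/15, 11/30, 1/6), H(Y) = 0.4439 dits

Joint entropy: H(X,Y) = 0.8862 dits

I(X;Y) = 0.4673 + 0.4439 - 0.8862 = 0.0251 dits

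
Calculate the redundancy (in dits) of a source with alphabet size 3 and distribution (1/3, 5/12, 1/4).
0.0091 dits

Redundancy measures how far a source is from maximum entropy:
R = H_max - H(X)

Maximum entropy for 3 symbols: H_max = log_10(3) = 0.4771 dits
Actual entropy: H(X) = 0.4680 dits
Redundancy: R = 0.4771 - 0.4680 = 0.0091 dits

This redundancy represents potential for compression: the source could be compressed by 0.0091 dits per symbol.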